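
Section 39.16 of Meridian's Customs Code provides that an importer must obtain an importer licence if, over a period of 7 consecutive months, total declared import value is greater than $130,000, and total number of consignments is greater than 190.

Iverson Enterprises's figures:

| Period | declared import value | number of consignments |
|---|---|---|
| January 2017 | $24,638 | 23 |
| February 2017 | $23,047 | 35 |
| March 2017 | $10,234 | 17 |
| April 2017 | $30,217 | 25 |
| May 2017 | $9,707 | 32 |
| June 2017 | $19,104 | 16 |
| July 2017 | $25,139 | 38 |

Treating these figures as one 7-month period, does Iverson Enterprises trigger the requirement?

No

Total declared import value: $24,638 + $23,047 + $10,234 + $30,217 + $9,707 + $19,104 + $25,139 = $142,086 (> $130,000).
Total number of consignments: 23 + 35 + 17 + 25 + 32 + 16 + 38 = 186 (≤ 190).
The test is 'and': the rule requires both, and at least one is not exceeded.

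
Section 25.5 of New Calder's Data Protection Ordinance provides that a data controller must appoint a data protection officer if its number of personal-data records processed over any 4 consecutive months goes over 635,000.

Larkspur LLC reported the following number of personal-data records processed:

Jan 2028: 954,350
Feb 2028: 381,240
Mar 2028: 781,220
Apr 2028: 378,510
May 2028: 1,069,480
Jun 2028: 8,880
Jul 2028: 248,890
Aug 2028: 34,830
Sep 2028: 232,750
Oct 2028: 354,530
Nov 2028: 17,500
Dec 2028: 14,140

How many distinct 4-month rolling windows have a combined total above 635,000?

7

Jan 2028–Apr 2028: 954,350 + 381,240 + 781,220 + 378,510 = 2,495,320 (over)
Feb 2028–May 2028: 381,240 + 781,220 + 378,510 + 1,069,480 = 2,610,450 (over)
Mar 2028–Jun 2028: 781,220 + 378,510 + 1,069,480 + 8,880 = 2,238,090 (over)
Apr 2028–Jul 2028: 378,510 + 1,069,480 + 8,880 + 248,890 = 1,705,760 (over)
May 2028–Aug 2028: 1,069,480 + 8,880 + 248,890 + 34,830 = 1,362,080 (over)
Jun 2028–Sep 2028: 8,880 + 248,890 + 34,830 + 232,750 = 525,350 (under)
Jul 2028–Oct 2028: 248,890 + 34,830 + 232,750 + 354,530 = 871,000 (over)
Aug 2028–Nov 2028: 34,830 + 232,750 + 354,530 + 17,500 = 639,610 (over)
Sep 2028–Dec 2028: 232,750 + 354,530 + 17,500 + 14,140 = 618,920 (under)
7 windows exceed the threshold.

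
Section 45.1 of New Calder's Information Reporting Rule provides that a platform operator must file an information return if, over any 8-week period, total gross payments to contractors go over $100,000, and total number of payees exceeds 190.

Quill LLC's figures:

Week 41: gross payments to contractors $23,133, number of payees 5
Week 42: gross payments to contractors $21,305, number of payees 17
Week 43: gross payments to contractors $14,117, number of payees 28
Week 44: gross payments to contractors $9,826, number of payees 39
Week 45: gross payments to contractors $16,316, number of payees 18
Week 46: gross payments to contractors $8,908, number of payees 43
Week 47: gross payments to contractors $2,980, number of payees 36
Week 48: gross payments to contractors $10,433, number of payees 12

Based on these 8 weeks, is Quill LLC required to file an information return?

Total gross payments to contractors: $23,133 + $21,305 + $14,117 + $9,826 + $16,316 + $8,908 + $2,980 + $10,433 = $107,018 (> $100,000).
Total number of payees: 5 + 17 + 28 + 39 + 18 + 43 + 36 + 12 = 198 (> 190).
The test is 'and': both thresholds are exceeded.

Yes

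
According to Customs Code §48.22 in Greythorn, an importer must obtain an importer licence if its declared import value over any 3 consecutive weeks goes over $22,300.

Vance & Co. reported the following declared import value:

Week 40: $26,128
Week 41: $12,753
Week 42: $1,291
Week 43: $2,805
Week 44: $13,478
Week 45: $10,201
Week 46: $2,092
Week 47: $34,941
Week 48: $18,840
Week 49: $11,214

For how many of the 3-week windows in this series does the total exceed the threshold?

Week 40–Week 42: $26,128 + $12,753 + $1,291 = $40,172 (over)
Week 41–Week 43: $12,753 + $1,291 + $2,805 = $16,849 (under)
Week 42–Week 44: $1,291 + $2,805 + $13,478 = $17,574 (under)
Week 43–Week 45: $2,805 + $13,478 + $10,201 = $26,484 (over)
Week 44–Week 46: $13,478 + $10,201 + $2,092 = $25,771 (over)
Week 45–Week 47: $10,201 + $2,092 + $34,941 = $47,234 (over)
Week 46–Week 48: $2,092 + $34,941 + $18,840 = $55,873 (over)
Week 47–Week 49: $34,941 + $18,840 + $11,214 = $64,995 (over)
6 windows exceed the threshold.

6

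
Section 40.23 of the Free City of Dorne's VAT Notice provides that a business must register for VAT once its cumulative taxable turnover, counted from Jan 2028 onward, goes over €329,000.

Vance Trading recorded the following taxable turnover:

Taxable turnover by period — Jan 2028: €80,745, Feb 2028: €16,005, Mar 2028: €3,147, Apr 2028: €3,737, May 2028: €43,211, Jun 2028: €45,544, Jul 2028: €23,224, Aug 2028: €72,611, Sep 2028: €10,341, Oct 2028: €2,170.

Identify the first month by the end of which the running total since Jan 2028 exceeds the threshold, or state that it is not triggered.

Through Jan 2028: €80,745
Through Feb 2028: €96,750
Through Mar 2028: €99,897
Through Apr 2028: €103,634
Through May 2028: €146,845
Through Jun 2028: €192,389
Through Jul 2028: €215,613
Through Aug 2028: €288,224
Through Sep 2028: €298,565
Through Oct 2028: €300,735
Final cumulative total €300,735 ≤ €329,000; the threshold is never exceeded.

Not triggered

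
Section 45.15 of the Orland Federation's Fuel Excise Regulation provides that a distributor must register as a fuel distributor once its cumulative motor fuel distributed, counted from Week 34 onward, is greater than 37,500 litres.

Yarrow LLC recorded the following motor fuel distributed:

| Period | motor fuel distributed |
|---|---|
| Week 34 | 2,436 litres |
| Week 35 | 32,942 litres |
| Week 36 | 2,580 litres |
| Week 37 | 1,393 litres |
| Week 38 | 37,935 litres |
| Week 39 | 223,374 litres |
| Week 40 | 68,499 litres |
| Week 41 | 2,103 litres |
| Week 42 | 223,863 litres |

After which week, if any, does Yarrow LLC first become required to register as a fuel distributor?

Week 36

Through Week 34: 2,436 litres
Through Week 35: 35,378 litres
Through Week 36: 37,958 litres ← exceeds threshold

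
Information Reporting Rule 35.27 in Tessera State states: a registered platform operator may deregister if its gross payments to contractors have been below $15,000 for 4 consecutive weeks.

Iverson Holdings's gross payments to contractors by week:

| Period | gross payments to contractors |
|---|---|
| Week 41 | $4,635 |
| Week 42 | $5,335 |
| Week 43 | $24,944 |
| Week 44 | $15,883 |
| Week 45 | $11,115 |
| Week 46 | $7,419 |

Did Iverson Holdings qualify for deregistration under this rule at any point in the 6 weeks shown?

Weeks below $15,000: Week 41, Week 42, Week 45, Week 46.
Longest run of consecutive weeks below the threshold: 2.
2 < 4, so Iverson Holdings never became eligible.

No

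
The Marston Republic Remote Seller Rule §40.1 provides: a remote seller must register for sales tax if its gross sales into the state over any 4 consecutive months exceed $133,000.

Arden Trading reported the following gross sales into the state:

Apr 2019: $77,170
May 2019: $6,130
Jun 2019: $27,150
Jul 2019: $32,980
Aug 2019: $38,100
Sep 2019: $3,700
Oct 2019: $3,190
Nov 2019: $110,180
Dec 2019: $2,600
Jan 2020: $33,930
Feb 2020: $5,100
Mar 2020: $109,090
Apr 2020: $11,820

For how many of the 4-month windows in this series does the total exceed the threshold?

Apr 2019–Jul 2019: $77,170 + $6,130 + $27,150 + $32,980 = $143,430 (over)
May 2019–Aug 2019: $6,130 + $27,150 + $32,980 + $38,100 = $104,360 (under)
Jun 2019–Sep 2019: $27,150 + $32,980 + $38,100 + $3,700 = $101,930 (under)
Jul 2019–Oct 2019: $32,980 + $38,100 + $3,700 + $3,190 = $77,970 (under)
Aug 2019–Nov 2019: $38,100 + $3,700 + $3,190 + $110,180 = $155,170 (over)
Sep 2019–Dec 2019: $3,700 + $3,190 + $110,180 + $2,600 = $119,670 (under)
Oct 2019–Jan 2020: $3,190 + $110,180 + $2,600 + $33,930 = $149,900 (over)
Nov 2019–Feb 2020: $110,180 + $2,600 + $33,930 + $5,100 = $151,810 (over)
Dec 2019–Mar 2020: $2,600 + $33,930 + $5,100 + $109,090 = $150,720 (over)
Jan 2020–Apr 2020: $33,930 + $5,100 + $109,090 + $11,820 = $159,940 (over)
6 windows exceed the threshold.

6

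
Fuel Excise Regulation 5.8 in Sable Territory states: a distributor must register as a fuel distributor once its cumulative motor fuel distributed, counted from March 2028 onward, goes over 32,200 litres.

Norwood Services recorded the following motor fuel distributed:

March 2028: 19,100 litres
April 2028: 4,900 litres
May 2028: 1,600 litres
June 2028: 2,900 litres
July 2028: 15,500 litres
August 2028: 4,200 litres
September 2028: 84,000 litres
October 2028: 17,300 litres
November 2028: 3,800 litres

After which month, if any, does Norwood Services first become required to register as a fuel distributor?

Through March 2028: 19,100 litres
Through April 2028: 24,000 litres
Through May 2028: 25,600 litres
Through June 2028: 28,500 litres
Through July 2028: 44,000 litres ← exceeds threshold

July 2028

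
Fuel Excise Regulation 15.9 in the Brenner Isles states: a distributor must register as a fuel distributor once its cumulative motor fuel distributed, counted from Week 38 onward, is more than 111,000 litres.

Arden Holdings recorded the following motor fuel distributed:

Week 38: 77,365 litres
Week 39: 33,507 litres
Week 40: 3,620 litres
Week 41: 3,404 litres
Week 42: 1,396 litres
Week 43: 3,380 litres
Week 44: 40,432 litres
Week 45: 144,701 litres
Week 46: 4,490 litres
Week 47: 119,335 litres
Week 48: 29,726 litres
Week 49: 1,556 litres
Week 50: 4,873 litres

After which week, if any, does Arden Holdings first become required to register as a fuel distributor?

Through Week 38: 77,365 litres
Through Week 39: 110,872 litres
Through Week 40: 114,492 litres ← exceeds threshold

Week 40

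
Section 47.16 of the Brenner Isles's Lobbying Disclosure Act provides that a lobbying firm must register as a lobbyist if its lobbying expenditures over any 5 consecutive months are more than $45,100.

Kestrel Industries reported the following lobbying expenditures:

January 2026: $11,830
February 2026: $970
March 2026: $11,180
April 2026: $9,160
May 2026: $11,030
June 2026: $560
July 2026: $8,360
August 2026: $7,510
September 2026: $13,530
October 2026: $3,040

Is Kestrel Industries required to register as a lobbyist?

January 2026–May 2026: $11,830 + $970 + $11,180 + $9,160 + $11,030 = $44,170 (under)
February 2026–June 2026: $970 + $11,180 + $9,160 + $11,030 + $560 = $32,900 (under)
March 2026–July 2026: $11,180 + $9,160 + $11,030 + $560 + $8,360 = $40,290 (under)
April 2026–August 2026: $9,160 + $11,030 + $560 + $8,360 + $7,510 = $36,620 (under)
May 2026–September 2026: $11,030 + $560 + $8,360 + $7,510 + $13,530 = $40,990 (under)
June 2026–October 2026: $560 + $8,360 + $7,510 + $13,530 + $3,040 = $33,000 (under)
No window exceeds $45,100.

No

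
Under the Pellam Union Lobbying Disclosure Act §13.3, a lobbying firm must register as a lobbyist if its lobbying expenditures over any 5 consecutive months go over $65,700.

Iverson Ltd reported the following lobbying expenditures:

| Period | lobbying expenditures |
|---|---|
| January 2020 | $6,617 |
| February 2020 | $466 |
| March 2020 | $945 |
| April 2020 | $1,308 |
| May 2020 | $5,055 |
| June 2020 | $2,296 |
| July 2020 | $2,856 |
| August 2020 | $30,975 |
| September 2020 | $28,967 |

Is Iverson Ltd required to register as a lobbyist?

Yes

January 2020–May 2020: $6,617 + $466 + $945 + $1,308 + $5,055 = $14,391 (under)
February 2020–June 2020: $466 + $945 + $1,308 + $5,055 + $2,296 = $10,070 (under)
March 2020–July 2020: $945 + $1,308 + $5,055 + $2,296 + $2,856 = $12,460 (under)
April 2020–August 2020: $1,308 + $5,055 + $2,296 + $2,856 + $30,975 = $42,490 (under)
May 2020–September 2020: $5,055 + $2,296 + $2,856 + $30,975 + $28,967 = $70,149 (over)
At least one window exceeds $65,700.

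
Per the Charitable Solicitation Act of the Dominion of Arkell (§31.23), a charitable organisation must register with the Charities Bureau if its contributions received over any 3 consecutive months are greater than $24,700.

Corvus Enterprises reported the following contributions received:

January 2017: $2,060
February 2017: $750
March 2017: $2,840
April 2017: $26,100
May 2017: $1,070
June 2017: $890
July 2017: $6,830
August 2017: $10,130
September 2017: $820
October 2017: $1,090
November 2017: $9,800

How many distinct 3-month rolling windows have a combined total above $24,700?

3

January 2017–March 2017: $2,060 + $750 + $2,840 = $5,650 (under)
February 2017–April 2017: $750 + $2,840 + $26,100 = $29,690 (over)
March 2017–May 2017: $2,840 + $26,100 + $1,070 = $30,010 (over)
April 2017–June 2017: $26,100 + $1,070 + $890 = $28,060 (over)
May 2017–July 2017: $1,070 + $890 + $6,830 = $8,790 (under)
June 2017–August 2017: $890 + $6,830 + $10,130 = $17,850 (under)
July 2017–September 2017: $6,830 + $10,130 + $820 = $17,780 (under)
August 2017–October 2017: $10,130 + $820 + $1,090 = $12,040 (under)
September 2017–November 2017: $820 + $1,090 + $9,800 = $11,710 (under)
3 windows exceed the threshold.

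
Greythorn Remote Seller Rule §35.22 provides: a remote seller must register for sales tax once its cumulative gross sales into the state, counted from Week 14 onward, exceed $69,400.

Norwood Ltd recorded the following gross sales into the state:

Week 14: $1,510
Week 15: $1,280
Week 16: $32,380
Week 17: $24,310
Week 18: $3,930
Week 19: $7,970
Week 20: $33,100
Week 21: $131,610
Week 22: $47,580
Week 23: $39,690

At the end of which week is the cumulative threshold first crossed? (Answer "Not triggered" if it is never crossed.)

Through Week 14: $1,510
Through Week 15: $2,790
Through Week 16: $35,170
Through Week 17: $59,480
Through Week 18: $63,410
Through Week 19: $71,380 ← exceeds threshold

Week 19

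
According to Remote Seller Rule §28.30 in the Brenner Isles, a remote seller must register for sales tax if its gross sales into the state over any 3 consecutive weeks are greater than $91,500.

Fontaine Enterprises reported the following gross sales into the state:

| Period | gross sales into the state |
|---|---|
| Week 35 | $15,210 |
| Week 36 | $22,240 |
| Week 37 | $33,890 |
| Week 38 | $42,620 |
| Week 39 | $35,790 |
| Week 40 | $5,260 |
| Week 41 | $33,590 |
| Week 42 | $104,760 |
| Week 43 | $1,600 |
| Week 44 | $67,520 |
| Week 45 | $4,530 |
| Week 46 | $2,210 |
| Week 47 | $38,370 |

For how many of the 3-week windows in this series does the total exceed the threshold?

5

Week 35–Week 37: $15,210 + $22,240 + $33,890 = $71,340 (under)
Week 36–Week 38: $22,240 + $33,890 + $42,620 = $98,750 (over)
Week 37–Week 39: $33,890 + $42,620 + $35,790 = $112,300 (over)
Week 38–Week 40: $42,620 + $35,790 + $5,260 = $83,670 (under)
Week 39–Week 41: $35,790 + $5,260 + $33,590 = $74,640 (under)
Week 40–Week 42: $5,260 + $33,590 + $104,760 = $143,610 (over)
Week 41–Week 43: $33,590 + $104,760 + $1,600 = $139,950 (over)
Week 42–Week 44: $104,760 + $1,600 + $67,520 = $173,880 (over)
Week 43–Week 45: $1,600 + $67,520 + $4,530 = $73,650 (under)
Week 44–Week 46: $67,520 + $4,530 + $2,210 = $74,260 (under)
Week 45–Week 47: $4,530 + $2,210 + $38,370 = $45,110 (under)
5 windows exceed the threshold.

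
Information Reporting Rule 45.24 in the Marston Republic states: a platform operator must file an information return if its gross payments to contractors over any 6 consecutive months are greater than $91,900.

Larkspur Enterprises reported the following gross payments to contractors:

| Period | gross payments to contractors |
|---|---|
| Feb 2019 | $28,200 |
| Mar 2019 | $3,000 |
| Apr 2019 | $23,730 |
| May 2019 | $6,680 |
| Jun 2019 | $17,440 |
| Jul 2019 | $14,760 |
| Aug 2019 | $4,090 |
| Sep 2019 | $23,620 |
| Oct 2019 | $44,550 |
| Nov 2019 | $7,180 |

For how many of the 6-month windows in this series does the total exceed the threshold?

3

Feb 2019–Jul 2019: $28,200 + $3,000 + $23,730 + $6,680 + $17,440 + $14,760 = $93,810 (over)
Mar 2019–Aug 2019: $3,000 + $23,730 + $6,680 + $17,440 + $14,760 + $4,090 = $69,700 (under)
Apr 2019–Sep 2019: $23,730 + $6,680 + $17,440 + $14,760 + $4,090 + $23,620 = $90,320 (under)
May 2019–Oct 2019: $6,680 + $17,440 + $14,760 + $4,090 + $23,620 + $44,550 = $111,140 (over)
Jun 2019–Nov 2019: $17,440 + $14,760 + $4,090 + $23,620 + $44,550 + $7,180 = $111,640 (over)
3 windows exceed the threshold.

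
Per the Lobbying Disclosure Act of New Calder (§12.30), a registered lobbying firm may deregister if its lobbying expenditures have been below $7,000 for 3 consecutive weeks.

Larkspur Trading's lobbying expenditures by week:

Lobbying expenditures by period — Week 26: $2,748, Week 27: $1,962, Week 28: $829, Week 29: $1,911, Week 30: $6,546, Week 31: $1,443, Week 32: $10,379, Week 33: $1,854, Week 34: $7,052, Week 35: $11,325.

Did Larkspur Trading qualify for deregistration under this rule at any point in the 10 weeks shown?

Weeks below $7,000: Week 26, Week 27, Week 28, Week 29, Week 30, Week 31, Week 33.
Longest run of consecutive weeks below the threshold: 6.
6 ≥ 3, so Larkspur Trading became eligible.

Yes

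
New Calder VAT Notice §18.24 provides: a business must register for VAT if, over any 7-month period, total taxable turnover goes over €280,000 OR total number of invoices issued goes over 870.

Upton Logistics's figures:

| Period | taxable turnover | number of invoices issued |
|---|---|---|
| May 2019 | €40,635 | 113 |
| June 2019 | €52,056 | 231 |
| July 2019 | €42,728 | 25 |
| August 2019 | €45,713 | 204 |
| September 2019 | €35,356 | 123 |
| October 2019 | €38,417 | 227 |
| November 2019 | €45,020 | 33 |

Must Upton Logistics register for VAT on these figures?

Total taxable turnover: €40,635 + €52,056 + €42,728 + €45,713 + €35,356 + €38,417 + €45,020 = €299,925 (> €280,000).
Total number of invoices issued: 113 + 231 + 25 + 204 + 123 + 227 + 33 = 956 (> 870).
The test is 'or': at least one threshold is exceeded.

Yes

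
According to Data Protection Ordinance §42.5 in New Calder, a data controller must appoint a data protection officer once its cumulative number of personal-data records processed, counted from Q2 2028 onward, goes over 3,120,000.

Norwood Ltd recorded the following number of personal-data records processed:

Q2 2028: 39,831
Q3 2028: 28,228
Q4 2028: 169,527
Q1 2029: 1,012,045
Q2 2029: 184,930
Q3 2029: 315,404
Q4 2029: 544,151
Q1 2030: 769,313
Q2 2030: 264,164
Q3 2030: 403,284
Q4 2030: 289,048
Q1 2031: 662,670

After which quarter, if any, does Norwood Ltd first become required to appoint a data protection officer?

Through Q2 2028: 39,831
Through Q3 2028: 68,059
Through Q4 2028: 237,586
Through Q1 2029: 1,249,631
Through Q2 2029: 1,434,561
Through Q3 2029: 1,749,965
Through Q4 2029: 2,294,116
Through Q1 2030: 3,063,429
Through Q2 2030: 3,327,593 ← exceeds threshold

Q2 2030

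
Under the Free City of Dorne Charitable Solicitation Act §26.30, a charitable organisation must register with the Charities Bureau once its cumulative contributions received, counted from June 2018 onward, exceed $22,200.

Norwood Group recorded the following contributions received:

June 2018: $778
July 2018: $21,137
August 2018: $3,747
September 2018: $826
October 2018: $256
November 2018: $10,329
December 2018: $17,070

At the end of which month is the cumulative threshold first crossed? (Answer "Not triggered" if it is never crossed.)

August 2018

Through June 2018: $778
Through July 2018: $21,915
Through August 2018: $25,662 ← exceeds threshold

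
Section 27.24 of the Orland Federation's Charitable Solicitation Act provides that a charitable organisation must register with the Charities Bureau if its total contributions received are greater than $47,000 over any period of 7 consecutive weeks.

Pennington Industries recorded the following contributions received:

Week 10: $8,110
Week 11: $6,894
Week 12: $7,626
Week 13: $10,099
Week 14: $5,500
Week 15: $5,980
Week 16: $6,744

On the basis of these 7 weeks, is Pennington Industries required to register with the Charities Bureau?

Total contributions received: $8,110 + $6,894 + $7,626 + $10,099 + $5,500 + $5,980 + $6,744 = $50,953.
$50,953 > $47,000, so the threshold is exceeded.

Yes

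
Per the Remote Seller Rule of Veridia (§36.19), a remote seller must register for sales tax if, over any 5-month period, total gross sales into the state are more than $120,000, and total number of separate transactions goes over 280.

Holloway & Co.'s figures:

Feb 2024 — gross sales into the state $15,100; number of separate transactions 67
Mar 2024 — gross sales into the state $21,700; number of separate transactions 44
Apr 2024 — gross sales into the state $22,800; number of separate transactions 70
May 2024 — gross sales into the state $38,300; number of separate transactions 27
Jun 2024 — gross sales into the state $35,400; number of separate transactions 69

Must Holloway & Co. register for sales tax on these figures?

Total gross sales into the state: $15,100 + $21,700 + $22,800 + $38,300 + $35,400 = $133,300 (> $120,000).
Total number of separate transactions: 67 + 44 + 70 + 27 + 69 = 277 (≤ 280).
The test is 'and': the rule requires both, and at least one is not exceeded.

No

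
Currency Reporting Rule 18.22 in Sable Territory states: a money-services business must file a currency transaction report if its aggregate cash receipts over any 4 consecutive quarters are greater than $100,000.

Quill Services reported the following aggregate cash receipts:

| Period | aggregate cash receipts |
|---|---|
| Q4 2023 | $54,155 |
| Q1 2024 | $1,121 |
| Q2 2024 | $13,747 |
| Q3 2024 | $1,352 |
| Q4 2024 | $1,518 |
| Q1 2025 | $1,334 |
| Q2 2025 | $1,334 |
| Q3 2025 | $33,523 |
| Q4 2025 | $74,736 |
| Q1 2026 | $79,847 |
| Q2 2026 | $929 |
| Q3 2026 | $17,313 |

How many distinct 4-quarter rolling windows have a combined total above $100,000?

4

Q4 2023–Q3 2024: $54,155 + $1,121 + $13,747 + $1,352 = $70,375 (under)
Q1 2024–Q4 2024: $1,121 + $13,747 + $1,352 + $1,518 = $17,738 (under)
Q2 2024–Q1 2025: $13,747 + $1,352 + $1,518 + $1,334 = $17,951 (under)
Q3 2024–Q2 2025: $1,352 + $1,518 + $1,334 + $1,334 = $5,538 (under)
Q4 2024–Q3 2025: $1,518 + $1,334 + $1,334 + $33,523 = $37,709 (under)
Q1 2025–Q4 2025: $1,334 + $1,334 + $33,523 + $74,736 = $110,927 (over)
Q2 2025–Q1 2026: $1,334 + $33,523 + $74,736 + $79,847 = $189,440 (over)
Q3 2025–Q2 2026: $33,523 + $74,736 + $79,847 + $929 = $189,035 (over)
Q4 2025–Q3 2026: $74,736 + $79,847 + $929 + $17,313 = $172,825 (over)
4 windows exceed the threshold.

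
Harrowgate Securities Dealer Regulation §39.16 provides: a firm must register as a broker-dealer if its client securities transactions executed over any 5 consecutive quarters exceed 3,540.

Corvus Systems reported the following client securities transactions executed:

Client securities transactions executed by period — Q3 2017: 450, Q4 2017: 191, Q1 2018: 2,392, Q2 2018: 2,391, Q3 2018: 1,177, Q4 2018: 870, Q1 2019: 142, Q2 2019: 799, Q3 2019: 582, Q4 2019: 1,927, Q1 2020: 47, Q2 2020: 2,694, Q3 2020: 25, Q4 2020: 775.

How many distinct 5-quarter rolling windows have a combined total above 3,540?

Q3 2017–Q3 2018: 450 + 191 + 2,392 + 2,391 + 1,177 = 6,601 (over)
Q4 2017–Q4 2018: 191 + 2,392 + 2,391 + 1,177 + 870 = 7,021 (over)
Q1 2018–Q1 2019: 2,392 + 2,391 + 1,177 + 870 + 142 = 6,972 (over)
Q2 2018–Q2 2019: 2,391 + 1,177 + 870 + 142 + 799 = 5,379 (over)
Q3 2018–Q3 2019: 1,177 + 870 + 142 + 799 + 582 = 3,570 (over)
Q4 2018–Q4 2019: 870 + 142 + 799 + 582 + 1,927 = 4,320 (over)
Q1 2019–Q1 2020: 142 + 799 + 582 + 1,927 + 47 = 3,497 (under)
Q2 2019–Q2 2020: 799 + 582 + 1,927 + 47 + 2,694 = 6,049 (over)
Q3 2019–Q3 2020: 582 + 1,927 + 47 + 2,694 + 25 = 5,275 (over)
Q4 2019–Q4 2020: 1,927 + 47 + 2,694 + 25 + 775 = 5,468 (over)
9 windows exceed the threshold.

9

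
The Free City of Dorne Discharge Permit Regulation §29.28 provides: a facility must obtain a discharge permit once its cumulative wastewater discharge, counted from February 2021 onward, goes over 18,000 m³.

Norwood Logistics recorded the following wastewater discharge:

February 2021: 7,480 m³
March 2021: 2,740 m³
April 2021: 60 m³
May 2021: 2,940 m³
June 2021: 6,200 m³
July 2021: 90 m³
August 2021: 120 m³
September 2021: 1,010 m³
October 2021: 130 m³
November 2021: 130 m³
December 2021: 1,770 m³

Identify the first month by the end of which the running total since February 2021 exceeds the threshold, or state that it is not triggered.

June 2021

Through February 2021: 7,480 m³
Through March 2021: 10,220 m³
Through April 2021: 10,280 m³
Through May 2021: 13,220 m³
Through June 2021: 19,420 m³ ← exceeds threshold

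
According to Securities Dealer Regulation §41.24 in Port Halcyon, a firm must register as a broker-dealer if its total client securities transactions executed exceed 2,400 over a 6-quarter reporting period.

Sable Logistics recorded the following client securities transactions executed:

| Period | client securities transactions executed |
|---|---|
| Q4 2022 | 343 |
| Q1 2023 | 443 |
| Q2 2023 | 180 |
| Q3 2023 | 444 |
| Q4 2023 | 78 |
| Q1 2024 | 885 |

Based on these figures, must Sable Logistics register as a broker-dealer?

No

Total client securities transactions executed: 343 + 443 + 180 + 444 + 78 + 885 = 2,373.
2,373 ≤ 2,400, so the threshold is not exceeded.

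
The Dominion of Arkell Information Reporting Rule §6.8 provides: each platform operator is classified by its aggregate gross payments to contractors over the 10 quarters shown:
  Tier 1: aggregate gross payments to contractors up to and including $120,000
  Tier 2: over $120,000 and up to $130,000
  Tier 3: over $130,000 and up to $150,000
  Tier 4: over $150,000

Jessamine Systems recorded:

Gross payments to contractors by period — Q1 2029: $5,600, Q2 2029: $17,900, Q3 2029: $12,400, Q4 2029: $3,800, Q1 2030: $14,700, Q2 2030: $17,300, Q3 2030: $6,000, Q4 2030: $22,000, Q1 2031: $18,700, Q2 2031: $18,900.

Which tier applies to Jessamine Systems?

Tier 3

Aggregate gross payments to contractors: $5,600 + $17,900 + $12,400 + $3,800 + $14,700 + $17,300 + $6,000 + $22,000 + $18,700 + $18,900 = $137,300.
$130,000 < $137,300 ≤ $150,000, so Tier 3 applies.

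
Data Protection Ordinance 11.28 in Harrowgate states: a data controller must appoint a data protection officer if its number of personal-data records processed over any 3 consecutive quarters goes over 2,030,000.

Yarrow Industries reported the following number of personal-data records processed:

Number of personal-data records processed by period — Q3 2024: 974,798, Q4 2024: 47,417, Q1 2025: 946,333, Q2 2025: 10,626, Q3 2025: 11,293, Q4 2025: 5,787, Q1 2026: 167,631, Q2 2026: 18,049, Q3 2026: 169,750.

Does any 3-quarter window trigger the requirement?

No

Q3 2024–Q1 2025: 974,798 + 47,417 + 946,333 = 1,968,548 (under)
Q4 2024–Q2 2025: 47,417 + 946,333 + 10,626 = 1,004,376 (under)
Q1 2025–Q3 2025: 946,333 + 10,626 + 11,293 = 968,252 (under)
Q2 2025–Q4 2025: 10,626 + 11,293 + 5,787 = 27,706 (under)
Q3 2025–Q1 2026: 11,293 + 5,787 + 167,631 = 184,711 (under)
Q4 2025–Q2 2026: 5,787 + 167,631 + 18,049 = 191,467 (under)
Q1 2026–Q3 2026: 167,631 + 18,049 + 169,750 = 355,430 (under)
No window exceeds 2,030,000.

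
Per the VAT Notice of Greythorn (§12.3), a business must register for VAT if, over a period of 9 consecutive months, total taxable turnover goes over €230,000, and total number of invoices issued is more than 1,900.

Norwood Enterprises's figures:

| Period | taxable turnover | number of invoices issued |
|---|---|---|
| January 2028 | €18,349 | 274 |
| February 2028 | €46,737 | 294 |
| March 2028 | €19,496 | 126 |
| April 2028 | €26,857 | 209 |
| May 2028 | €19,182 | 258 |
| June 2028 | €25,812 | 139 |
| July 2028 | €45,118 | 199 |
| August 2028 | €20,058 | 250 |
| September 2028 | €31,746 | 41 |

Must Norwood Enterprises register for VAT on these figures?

Total taxable turnover: €18,349 + €46,737 + €19,496 + €26,857 + €19,182 + €25,812 + €45,118 + €20,058 + €31,746 = €253,355 (> €230,000).
Total number of invoices issued: 274 + 294 + 126 + 209 + 258 + 139 + 199 + 250 + 41 = 1,790 (≤ 1,900).
The test is 'and': the rule requires both, and at least one is not exceeded.

No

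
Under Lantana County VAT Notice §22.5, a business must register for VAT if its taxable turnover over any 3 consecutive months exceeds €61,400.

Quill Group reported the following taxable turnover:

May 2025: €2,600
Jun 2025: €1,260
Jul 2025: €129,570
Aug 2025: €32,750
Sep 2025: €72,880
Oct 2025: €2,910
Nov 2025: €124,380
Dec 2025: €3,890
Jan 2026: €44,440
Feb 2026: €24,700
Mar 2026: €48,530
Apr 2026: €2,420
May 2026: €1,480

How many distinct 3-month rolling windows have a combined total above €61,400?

May 2025–Jul 2025: €2,600 + €1,260 + €129,570 = €133,430 (over)
Jun 2025–Aug 2025: €1,260 + €129,570 + €32,750 = €163,580 (over)
Jul 2025–Sep 2025: €129,570 + €32,750 + €72,880 = €235,200 (over)
Aug 2025–Oct 2025: €32,750 + €72,880 + €2,910 = €108,540 (over)
Sep 2025–Nov 2025: €72,880 + €2,910 + €124,380 = €200,170 (over)
Oct 2025–Dec 2025: €2,910 + €124,380 + €3,890 = €131,180 (over)
Nov 2025–Jan 2026: €124,380 + €3,890 + €44,440 = €172,710 (over)
Dec 2025–Feb 2026: €3,890 + €44,440 + €24,700 = €73,030 (over)
Jan 2026–Mar 2026: €44,440 + €24,700 + €48,530 = €117,670 (over)
Feb 2026–Apr 2026: €24,700 + €48,530 + €2,420 = €75,650 (over)
Mar 2026–May 2026: €48,530 + €2,420 + €1,480 = €52,430 (under)
10 windows exceed the threshold.

10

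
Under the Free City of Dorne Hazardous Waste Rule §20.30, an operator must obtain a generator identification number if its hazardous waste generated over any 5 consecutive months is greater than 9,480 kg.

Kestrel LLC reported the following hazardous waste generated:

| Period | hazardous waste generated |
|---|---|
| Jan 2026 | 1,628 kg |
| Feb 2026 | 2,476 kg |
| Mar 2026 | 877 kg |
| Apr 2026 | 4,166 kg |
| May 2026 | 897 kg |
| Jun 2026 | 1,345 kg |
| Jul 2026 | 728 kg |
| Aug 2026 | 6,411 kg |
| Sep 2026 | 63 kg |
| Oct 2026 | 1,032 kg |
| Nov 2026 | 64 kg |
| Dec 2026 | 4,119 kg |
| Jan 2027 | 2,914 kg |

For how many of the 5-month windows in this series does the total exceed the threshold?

5

Jan 2026–May 2026: 1,628 kg + 2,476 kg + 877 kg + 4,166 kg + 897 kg = 10,044 kg (over)
Feb 2026–Jun 2026: 2,476 kg + 877 kg + 4,166 kg + 897 kg + 1,345 kg = 9,761 kg (over)
Mar 2026–Jul 2026: 877 kg + 4,166 kg + 897 kg + 1,345 kg + 728 kg = 8,013 kg (under)
Apr 2026–Aug 2026: 4,166 kg + 897 kg + 1,345 kg + 728 kg + 6,411 kg = 13,547 kg (over)
May 2026–Sep 2026: 897 kg + 1,345 kg + 728 kg + 6,411 kg + 63 kg = 9,444 kg (under)
Jun 2026–Oct 2026: 1,345 kg + 728 kg + 6,411 kg + 63 kg + 1,032 kg = 9,579 kg (over)
Jul 2026–Nov 2026: 728 kg + 6,411 kg + 63 kg + 1,032 kg + 64 kg = 8,298 kg (under)
Aug 2026–Dec 2026: 6,411 kg + 63 kg + 1,032 kg + 64 kg + 4,119 kg = 11,689 kg (over)
Sep 2026–Jan 2027: 63 kg + 1,032 kg + 64 kg + 4,119 kg + 2,914 kg = 8,192 kg (under)
5 windows exceed the threshold.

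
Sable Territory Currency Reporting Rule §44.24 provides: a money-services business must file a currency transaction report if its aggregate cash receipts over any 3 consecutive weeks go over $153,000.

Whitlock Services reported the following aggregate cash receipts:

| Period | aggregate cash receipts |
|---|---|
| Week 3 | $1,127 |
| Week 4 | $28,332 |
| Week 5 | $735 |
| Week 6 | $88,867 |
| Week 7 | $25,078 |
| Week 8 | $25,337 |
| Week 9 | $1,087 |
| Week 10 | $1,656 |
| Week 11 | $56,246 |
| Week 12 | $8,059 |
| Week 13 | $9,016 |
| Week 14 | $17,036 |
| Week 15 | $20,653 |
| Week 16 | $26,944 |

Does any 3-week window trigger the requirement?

No

Week 3–Week 5: $1,127 + $28,332 + $735 = $30,194 (under)
Week 4–Week 6: $28,332 + $735 + $88,867 = $117,934 (under)
Week 5–Week 7: $735 + $88,867 + $25,078 = $114,680 (under)
Week 6–Week 8: $88,867 + $25,078 + $25,337 = $139,282 (under)
Week 7–Week 9: $25,078 + $25,337 + $1,087 = $51,502 (under)
Week 8–Week 10: $25,337 + $1,087 + $1,656 = $28,080 (under)
Week 9–Week 11: $1,087 + $1,656 + $56,246 = $58,989 (under)
Week 10–Week 12: $1,656 + $56,246 + $8,059 = $65,961 (under)
Week 11–Week 13: $56,246 + $8,059 + $9,016 = $73,321 (under)
Week 12–Week 14: $8,059 + $9,016 + $17,036 = $34,111 (under)
Week 13–Week 15: $9,016 + $17,036 + $20,653 = $46,705 (under)
Week 14–Week 16: $17,036 + $20,653 + $26,944 = $64,633 (under)
No window exceeds $153,000.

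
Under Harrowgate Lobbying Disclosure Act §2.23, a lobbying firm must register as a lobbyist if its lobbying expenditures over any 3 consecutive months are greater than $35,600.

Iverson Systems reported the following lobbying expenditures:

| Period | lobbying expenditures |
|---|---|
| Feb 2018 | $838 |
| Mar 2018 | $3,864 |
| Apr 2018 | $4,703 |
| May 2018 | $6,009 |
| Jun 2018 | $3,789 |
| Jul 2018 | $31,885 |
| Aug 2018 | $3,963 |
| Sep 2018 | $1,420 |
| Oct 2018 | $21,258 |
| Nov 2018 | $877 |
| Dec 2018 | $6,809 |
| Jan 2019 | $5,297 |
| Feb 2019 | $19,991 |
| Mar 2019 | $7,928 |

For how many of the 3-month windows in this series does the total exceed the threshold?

3

Feb 2018–Apr 2018: $838 + $3,864 + $4,703 = $9,405 (under)
Mar 2018–May 2018: $3,864 + $4,703 + $6,009 = $14,576 (under)
Apr 2018–Jun 2018: $4,703 + $6,009 + $3,789 = $14,501 (under)
May 2018–Jul 2018: $6,009 + $3,789 + $31,885 = $41,683 (over)
Jun 2018–Aug 2018: $3,789 + $31,885 + $3,963 = $39,637 (over)
Jul 2018–Sep 2018: $31,885 + $3,963 + $1,420 = $37,268 (over)
Aug 2018–Oct 2018: $3,963 + $1,420 + $21,258 = $26,641 (under)
Sep 2018–Nov 2018: $1,420 + $21,258 + $877 = $23,555 (under)
Oct 2018–Dec 2018: $21,258 + $877 + $6,809 = $28,944 (under)
Nov 2018–Jan 2019: $877 + $6,809 + $5,297 = $12,983 (under)
Dec 2018–Feb 2019: $6,809 + $5,297 + $19,991 = $32,097 (under)
Jan 2019–Mar 2019: $5,297 + $19,991 + $7,928 = $33,216 (under)
3 windows exceed the threshold.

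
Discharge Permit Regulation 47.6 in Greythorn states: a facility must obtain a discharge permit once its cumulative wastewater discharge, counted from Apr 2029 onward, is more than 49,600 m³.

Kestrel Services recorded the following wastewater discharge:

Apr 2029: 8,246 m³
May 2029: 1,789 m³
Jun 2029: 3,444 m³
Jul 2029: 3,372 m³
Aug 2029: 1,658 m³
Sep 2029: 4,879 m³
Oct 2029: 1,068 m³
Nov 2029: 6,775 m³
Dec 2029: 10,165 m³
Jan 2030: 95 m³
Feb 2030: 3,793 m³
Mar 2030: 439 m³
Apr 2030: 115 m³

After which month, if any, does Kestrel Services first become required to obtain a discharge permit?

Not triggered

Through Apr 2029: 8,246 m³
Through May 2029: 10,035 m³
Through Jun 2029: 13,479 m³
Through Jul 2029: 16,851 m³
Through Aug 2029: 18,509 m³
Through Sep 2029: 23,388 m³
Through Oct 2029: 24,456 m³
Through Nov 2029: 31,231 m³
Through Dec 2029: 41,396 m³
Through Jan 2030: 41,491 m³
Through Feb 2030: 45,284 m³
Through Mar 2030: 45,723 m³
Through Apr 2030: 45,838 m³
Final cumulative total 45,838 m³ ≤ 49,600 m³; the threshold is never exceeded.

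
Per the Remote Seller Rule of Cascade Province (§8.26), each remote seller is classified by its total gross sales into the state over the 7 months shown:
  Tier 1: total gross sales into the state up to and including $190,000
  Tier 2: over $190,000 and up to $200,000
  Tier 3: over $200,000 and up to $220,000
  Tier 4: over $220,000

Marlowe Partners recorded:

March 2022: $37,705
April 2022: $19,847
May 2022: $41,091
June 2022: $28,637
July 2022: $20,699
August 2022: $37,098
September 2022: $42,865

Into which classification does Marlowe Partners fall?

Tier 4

Total gross sales into the state: $37,705 + $19,847 + $41,091 + $28,637 + $20,699 + $37,098 + $42,865 = $227,942.
$227,942 > $220,000, so Tier 4 applies.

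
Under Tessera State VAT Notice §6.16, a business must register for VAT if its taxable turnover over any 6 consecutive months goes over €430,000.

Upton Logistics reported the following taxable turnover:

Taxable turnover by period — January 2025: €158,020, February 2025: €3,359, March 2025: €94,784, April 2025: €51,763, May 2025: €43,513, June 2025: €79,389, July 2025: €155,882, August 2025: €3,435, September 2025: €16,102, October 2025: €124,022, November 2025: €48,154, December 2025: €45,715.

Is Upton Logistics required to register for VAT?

Yes

January 2025–June 2025: €158,020 + €3,359 + €94,784 + €51,763 + €43,513 + €79,389 = €430,828 (over)
February 2025–July 2025: €3,359 + €94,784 + €51,763 + €43,513 + €79,389 + €155,882 = €428,690 (under)
March 2025–August 2025: €94,784 + €51,763 + €43,513 + €79,389 + €155,882 + €3,435 = €428,766 (under)
April 2025–September 2025: €51,763 + €43,513 + €79,389 + €155,882 + €3,435 + €16,102 = €350,084 (under)
May 2025–October 2025: €43,513 + €79,389 + €155,882 + €3,435 + €16,102 + €124,022 = €422,343 (under)
June 2025–November 2025: €79,389 + €155,882 + €3,435 + €16,102 + €124,022 + €48,154 = €426,984 (under)
July 2025–December 2025: €155,882 + €3,435 + €16,102 + €124,022 + €48,154 + €45,715 = €393,310 (under)
At least one window exceeds €430,000.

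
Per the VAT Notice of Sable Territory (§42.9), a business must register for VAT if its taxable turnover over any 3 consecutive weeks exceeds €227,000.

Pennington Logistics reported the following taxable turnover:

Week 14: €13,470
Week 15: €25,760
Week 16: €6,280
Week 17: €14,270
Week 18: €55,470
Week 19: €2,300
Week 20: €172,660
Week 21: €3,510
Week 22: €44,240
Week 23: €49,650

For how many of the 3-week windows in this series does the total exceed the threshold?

Week 14–Week 16: €13,470 + €25,760 + €6,280 = €45,510 (under)
Week 15–Week 17: €25,760 + €6,280 + €14,270 = €46,310 (under)
Week 16–Week 18: €6,280 + €14,270 + €55,470 = €76,020 (under)
Week 17–Week 19: €14,270 + €55,470 + €2,300 = €72,040 (under)
Week 18–Week 20: €55,470 + €2,300 + €172,660 = €230,430 (over)
Week 19–Week 21: €2,300 + €172,660 + €3,510 = €178,470 (under)
Week 20–Week 22: €172,660 + €3,510 + €44,240 = €220,410 (under)
Week 21–Week 23: €3,510 + €44,240 + €49,650 = €97,400 (under)
1 window exceeds the threshold.

1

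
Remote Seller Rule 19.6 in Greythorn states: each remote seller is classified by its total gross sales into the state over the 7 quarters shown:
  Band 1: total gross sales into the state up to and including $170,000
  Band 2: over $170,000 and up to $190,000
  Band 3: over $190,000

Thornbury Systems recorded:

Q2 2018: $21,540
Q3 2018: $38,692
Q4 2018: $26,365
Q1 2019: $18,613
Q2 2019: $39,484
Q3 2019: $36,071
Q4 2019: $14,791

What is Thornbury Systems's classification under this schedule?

Total gross sales into the state: $21,540 + $38,692 + $26,365 + $18,613 + $39,484 + $36,071 + $14,791 = $195,556.
$195,556 > $190,000, so Band 3 applies.

Band 3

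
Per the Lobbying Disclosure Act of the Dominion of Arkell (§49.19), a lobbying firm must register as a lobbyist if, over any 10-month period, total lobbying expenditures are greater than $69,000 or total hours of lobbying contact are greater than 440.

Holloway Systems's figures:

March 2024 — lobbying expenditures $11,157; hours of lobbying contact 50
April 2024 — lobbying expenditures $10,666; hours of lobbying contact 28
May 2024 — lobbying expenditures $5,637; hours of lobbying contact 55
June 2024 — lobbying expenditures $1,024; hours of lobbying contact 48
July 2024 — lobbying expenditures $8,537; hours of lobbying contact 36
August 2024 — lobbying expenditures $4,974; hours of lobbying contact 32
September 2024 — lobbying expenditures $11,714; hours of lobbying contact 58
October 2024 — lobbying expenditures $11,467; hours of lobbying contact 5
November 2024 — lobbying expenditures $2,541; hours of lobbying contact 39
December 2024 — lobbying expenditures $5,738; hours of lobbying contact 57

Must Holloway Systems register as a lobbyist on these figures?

Yes

Total lobbying expenditures: $11,157 + $10,666 + $5,637 + $1,024 + $8,537 + $4,974 + $11,714 + $11,467 + $2,541 + $5,738 = $73,455 (> $69,000).
Total hours of lobbying contact: 50 + 28 + 55 + 48 + 36 + 32 + 58 + 5 + 39 + 57 = 408 (≤ 440).
The test is 'or': at least one threshold is exceeded.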